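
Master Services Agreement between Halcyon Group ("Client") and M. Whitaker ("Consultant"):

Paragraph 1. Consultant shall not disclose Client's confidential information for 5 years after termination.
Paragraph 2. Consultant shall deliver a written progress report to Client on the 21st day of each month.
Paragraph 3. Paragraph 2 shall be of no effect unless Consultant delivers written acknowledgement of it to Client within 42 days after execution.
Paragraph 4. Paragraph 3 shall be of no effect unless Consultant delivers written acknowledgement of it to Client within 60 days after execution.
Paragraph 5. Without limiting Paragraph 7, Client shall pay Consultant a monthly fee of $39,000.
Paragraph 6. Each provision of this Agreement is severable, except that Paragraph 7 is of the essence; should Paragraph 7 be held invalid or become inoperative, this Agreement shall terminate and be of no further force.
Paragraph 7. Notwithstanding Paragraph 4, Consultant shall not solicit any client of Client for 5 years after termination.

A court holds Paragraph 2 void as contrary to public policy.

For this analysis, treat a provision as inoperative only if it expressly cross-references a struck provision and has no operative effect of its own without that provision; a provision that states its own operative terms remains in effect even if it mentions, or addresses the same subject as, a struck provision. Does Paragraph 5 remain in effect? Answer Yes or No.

Yes

Paragraph 2 is struck. The only function of Paragraph 3 is the acknowledgement condition for Paragraph 2, so it cannot stand once Paragraph 2 is removed. The only function of Paragraph 4 is the acknowledgement condition for Paragraph 3, so it cannot stand once Paragraph 3 is removed. Paragraph 7 mentions Paragraph 4 but its own obligation stands independently of Paragraph 4, so Paragraph 7 is not affected. Paragraph 6 makes Paragraph 7 an essential term, but Paragraph 7 is unaffected, so the severability proviso in Paragraph 6 preserves the remaining provisions. The provisions still in force are Paragraph 1, Paragraph 5, Paragraph 6, and Paragraph 7. Paragraph 5 is among the surviving provisions, so the answer is yes.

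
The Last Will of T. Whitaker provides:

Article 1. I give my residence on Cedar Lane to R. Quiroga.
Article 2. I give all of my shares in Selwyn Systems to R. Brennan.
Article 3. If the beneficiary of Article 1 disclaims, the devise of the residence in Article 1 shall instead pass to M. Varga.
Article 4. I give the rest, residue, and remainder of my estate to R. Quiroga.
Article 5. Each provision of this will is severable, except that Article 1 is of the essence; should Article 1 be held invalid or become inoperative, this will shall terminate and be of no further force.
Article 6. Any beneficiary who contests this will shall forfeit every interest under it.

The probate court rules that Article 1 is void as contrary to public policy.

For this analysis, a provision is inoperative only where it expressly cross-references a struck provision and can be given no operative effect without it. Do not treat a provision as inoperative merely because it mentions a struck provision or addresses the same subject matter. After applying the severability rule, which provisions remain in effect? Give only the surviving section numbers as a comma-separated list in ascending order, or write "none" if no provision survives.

Article 1 is struck. Article 3 merely fixes the alternative disposition for Article 1; with Article 1 gone it has nothing to operate on and falls away. Article 5 makes Article 1 an essential term, and Article 1 is the provision held invalid; under Article 5, the entire will is therefore void. No provision of the will survives.

none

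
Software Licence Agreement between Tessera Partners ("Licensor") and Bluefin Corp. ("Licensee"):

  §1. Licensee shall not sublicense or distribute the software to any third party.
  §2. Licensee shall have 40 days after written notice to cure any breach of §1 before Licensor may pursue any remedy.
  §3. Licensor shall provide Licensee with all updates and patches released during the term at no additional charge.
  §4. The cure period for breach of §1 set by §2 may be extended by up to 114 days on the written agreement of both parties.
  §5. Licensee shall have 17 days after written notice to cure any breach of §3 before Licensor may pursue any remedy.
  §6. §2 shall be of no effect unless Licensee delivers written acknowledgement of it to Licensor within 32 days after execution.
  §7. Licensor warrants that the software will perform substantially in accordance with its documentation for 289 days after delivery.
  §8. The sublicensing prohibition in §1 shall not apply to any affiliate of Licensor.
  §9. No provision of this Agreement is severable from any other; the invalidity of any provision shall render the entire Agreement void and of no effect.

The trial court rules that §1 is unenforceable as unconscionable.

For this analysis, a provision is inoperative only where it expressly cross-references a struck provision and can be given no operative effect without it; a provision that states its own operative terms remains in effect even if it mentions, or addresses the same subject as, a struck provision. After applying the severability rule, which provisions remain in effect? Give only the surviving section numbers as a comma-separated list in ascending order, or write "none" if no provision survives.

none

§1 is struck. §2 merely fixes the cure period for breach of §1; with §1 gone it has nothing to operate on and falls away. §8 does nothing except set the carve-out from the sublicensing prohibition by reference to §1; with §1 gone it has no independent effect and is inoperative. §4 does nothing except set the extension of the cure period for breach of §1 by reference to §2; with §2 gone it has no independent effect and is inoperative. §6 merely fixes the acknowledgement condition for §2; with §2 gone it has nothing to operate on and falls away. §9 provides that the Agreement is not severable, so the invalidity of any one provision voids the entire Agreement. No provision of the Agreement survives.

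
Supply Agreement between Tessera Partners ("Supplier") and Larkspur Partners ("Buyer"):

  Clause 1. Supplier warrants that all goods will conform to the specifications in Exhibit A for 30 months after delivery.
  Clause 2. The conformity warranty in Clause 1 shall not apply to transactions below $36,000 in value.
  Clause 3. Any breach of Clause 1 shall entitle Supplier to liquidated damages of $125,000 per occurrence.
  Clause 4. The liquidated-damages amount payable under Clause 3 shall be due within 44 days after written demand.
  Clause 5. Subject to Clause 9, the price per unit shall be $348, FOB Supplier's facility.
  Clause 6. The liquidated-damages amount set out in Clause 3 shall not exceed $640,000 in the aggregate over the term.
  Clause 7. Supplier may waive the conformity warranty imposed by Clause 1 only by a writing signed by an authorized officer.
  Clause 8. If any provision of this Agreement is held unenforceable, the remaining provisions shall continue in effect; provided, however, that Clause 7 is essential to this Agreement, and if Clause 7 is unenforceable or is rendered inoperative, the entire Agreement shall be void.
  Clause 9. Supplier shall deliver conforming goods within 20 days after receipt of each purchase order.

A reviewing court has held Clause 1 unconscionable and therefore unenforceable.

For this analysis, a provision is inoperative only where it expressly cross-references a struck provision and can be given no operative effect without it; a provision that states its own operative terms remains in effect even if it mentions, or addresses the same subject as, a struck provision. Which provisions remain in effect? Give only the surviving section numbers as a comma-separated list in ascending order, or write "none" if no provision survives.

none

Clause 1 is struck. Clause 2 operates only by reference to Clause 1, so it falls with Clause 1. Clause 3 has no operative effect of its own apart from Clause 1 and is therefore inoperative. Clause 7 operates only by reference to Clause 1, so it falls with Clause 1. Clause 4 operates only by reference to Clause 3, so it falls with Clause 3. Clause 6 operates only by reference to Clause 3, so it falls with Clause 3. Clause 8 makes Clause 7 an essential term, and Clause 7 has been rendered inoperative by the cascade; under Clause 8, the entire Agreement is therefore void. No provision of the Agreement survives.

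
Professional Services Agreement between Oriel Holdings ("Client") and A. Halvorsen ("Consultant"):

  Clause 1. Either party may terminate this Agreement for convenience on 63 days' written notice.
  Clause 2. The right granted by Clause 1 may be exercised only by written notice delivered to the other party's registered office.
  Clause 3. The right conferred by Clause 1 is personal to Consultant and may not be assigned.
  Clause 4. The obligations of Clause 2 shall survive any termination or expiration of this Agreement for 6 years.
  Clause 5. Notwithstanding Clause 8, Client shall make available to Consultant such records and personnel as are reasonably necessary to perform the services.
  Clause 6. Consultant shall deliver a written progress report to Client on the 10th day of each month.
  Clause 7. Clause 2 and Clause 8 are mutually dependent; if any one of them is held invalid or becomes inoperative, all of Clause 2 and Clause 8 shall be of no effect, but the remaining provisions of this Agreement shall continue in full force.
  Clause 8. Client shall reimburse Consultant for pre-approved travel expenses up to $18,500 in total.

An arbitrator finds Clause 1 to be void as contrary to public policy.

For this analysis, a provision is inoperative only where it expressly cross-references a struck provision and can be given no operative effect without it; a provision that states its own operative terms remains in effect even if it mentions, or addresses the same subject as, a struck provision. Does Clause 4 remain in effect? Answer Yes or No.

No

Clause 1 is struck. Clause 2 operates only by reference to Clause 1, so it falls with Clause 1. The only function of Clause 3 is the non-assignment of Clause 1, so it cannot stand once Clause 1 is removed. Clause 4 merely fixes the survival period for Clause 2; with Clause 2 gone it has nothing to operate on and falls away. Clause 5 mentions Clause 8 but its own obligation stands independently of Clause 8, so Clause 5 is not affected. Clause 7 declares Clause 2 and Clause 8 mutually dependent; since one of them has fallen, all of them are of no effect. That brings down Clause 8 as well. The remainder continues in force under Clause 7. The provisions still in force are Clause 5, Clause 6, and Clause 7. Clause 4 is among the inoperative provisions, so the answer is no.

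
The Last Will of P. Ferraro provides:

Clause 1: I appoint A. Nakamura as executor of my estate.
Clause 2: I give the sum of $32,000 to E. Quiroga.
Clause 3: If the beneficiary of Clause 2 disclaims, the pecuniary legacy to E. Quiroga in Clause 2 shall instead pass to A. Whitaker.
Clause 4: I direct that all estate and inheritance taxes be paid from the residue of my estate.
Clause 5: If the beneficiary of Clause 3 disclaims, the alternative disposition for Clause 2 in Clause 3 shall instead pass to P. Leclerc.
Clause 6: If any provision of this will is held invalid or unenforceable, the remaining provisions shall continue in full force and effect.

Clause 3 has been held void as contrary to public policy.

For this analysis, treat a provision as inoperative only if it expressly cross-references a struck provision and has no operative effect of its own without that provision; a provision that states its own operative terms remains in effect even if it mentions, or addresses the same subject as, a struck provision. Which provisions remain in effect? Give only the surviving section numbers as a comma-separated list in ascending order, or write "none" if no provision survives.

Clause 3 is struck. Clause 5 has no operative effect of its own apart from Clause 3 and is therefore inoperative. Under the severability clause in Clause 6, the remaining provisions continue in force. Clause 1, Clause 2, Clause 4, and Clause 6 remain in effect.

1, 2, 4, 6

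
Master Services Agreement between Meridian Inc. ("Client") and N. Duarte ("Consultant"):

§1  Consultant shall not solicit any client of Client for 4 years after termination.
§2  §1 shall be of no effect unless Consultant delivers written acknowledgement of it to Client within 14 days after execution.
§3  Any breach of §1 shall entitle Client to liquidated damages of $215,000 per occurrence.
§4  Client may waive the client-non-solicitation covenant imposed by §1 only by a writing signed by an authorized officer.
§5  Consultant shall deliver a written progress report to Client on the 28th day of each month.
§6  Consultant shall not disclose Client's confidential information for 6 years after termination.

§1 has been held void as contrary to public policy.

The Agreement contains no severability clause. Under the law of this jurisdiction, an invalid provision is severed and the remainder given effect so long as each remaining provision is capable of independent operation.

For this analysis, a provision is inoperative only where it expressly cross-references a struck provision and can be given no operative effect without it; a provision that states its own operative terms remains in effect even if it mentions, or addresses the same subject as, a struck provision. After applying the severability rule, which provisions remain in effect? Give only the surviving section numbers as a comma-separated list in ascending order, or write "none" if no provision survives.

5, 6

§1 is struck. §2 merely fixes the acknowledgement condition for §1; with §1 gone it has nothing to operate on and falls away. The whole of §3 is the liquidated-damages amount, defined by reference to §1, so §3 cannot stand once §1 is removed. §4 operates only by reference to §1, so it falls with §1. With no severability clause, the stated default rule severs what cannot stand and enforces each remaining provision that can operate on its own. The provisions still in force are §5 and §6.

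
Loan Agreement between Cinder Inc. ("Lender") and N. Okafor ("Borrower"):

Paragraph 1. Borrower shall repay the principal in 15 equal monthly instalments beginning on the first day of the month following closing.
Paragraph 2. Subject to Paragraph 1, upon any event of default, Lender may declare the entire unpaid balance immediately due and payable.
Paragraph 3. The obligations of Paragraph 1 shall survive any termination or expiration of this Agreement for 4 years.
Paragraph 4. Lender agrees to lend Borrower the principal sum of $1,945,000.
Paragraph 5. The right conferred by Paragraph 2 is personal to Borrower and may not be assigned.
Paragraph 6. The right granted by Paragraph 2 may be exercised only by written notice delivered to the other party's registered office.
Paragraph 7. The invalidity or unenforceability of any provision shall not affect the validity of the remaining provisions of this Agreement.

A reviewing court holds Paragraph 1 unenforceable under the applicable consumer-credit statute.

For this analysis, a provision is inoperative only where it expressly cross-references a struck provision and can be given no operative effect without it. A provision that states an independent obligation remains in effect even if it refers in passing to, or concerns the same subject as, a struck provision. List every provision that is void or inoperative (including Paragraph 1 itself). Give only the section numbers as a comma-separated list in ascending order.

1, 3

Paragraph 1 is struck. Paragraph 3 has no operative effect of its own apart from Paragraph 1 and is therefore inoperative. Although Paragraph 2 refers to Paragraph 1, its operative terms do not depend on Paragraph 1, so it remains in effect. Under the severability clause in Paragraph 7, the remaining provisions continue in force. The provisions still in force are Paragraph 2, Paragraph 4, Paragraph 5, Paragraph 6, and Paragraph 7.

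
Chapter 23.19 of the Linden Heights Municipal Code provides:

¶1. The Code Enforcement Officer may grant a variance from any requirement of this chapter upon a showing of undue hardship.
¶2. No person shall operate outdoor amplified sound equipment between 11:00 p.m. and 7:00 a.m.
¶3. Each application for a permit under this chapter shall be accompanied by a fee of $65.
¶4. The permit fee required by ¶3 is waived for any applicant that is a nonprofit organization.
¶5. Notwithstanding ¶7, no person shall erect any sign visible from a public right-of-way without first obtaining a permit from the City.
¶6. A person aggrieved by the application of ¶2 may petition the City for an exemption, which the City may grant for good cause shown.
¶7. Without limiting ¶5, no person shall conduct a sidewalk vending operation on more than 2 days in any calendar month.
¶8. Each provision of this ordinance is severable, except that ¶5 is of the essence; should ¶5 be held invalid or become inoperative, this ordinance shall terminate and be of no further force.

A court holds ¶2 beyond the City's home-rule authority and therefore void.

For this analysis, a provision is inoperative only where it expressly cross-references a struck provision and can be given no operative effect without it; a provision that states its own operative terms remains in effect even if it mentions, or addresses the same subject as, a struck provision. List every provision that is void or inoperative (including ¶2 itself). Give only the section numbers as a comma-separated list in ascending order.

¶2 is struck. ¶6 has no operative effect of its own apart from ¶2 and is therefore inoperative. ¶8 makes ¶5 an essential term, but ¶5 is unaffected, so the severability proviso in ¶8 preserves the remaining provisions. That leaves ¶1, ¶3, ¶4, ¶5, ¶7, and ¶8 in effect.

2, 6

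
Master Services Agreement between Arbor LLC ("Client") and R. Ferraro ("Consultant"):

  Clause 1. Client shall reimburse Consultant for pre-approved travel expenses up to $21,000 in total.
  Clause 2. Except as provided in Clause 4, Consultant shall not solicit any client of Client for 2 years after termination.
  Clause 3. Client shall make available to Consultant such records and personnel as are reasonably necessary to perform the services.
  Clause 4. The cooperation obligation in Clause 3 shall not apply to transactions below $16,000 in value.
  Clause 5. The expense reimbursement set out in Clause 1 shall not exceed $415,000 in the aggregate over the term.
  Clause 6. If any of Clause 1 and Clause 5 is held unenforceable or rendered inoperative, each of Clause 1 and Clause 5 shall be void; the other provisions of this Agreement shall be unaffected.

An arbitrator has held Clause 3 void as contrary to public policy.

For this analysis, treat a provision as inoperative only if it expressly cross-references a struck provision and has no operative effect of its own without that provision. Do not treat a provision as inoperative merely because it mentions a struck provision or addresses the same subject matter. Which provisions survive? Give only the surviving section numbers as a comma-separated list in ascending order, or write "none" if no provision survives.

Clause 3 is struck. Clause 4 has no operative effect of its own apart from Clause 3 and is therefore inoperative. Although Clause 2 refers to Clause 4, its operative terms do not depend on Clause 4, so it remains in effect. Clause 6 ties Clause 1 and Clause 5 together, but none of those is affected here; the remaining provisions continue in force under Clause 6. That leaves Clause 1, Clause 2, Clause 5, and Clause 6 in effect.

1, 2, 5, 6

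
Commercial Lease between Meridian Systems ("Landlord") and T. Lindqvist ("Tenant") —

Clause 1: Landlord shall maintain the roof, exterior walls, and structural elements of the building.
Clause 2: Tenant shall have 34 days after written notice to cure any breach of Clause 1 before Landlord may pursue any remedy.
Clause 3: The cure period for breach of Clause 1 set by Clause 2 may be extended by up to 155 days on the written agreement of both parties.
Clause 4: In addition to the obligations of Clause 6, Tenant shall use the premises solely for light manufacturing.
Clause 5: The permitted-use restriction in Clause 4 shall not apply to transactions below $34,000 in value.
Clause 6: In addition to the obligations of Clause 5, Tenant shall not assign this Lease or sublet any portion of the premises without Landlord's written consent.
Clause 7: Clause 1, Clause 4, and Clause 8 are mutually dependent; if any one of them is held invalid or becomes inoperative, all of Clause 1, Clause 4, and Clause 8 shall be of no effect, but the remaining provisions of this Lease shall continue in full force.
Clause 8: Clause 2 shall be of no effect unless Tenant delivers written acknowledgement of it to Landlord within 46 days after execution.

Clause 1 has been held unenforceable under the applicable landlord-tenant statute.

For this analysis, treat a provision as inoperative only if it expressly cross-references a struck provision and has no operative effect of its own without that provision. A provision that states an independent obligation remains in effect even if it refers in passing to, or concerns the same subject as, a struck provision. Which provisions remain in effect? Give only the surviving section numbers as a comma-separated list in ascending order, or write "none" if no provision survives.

Clause 1 is struck. The only function of Clause 2 is the cure period for breach of Clause 1, so it cannot stand once Clause 1 is removed. Clause 3 does nothing except set the extension of the cure period for breach of Clause 1 by reference to Clause 2; with Clause 2 gone it has no independent effect and is inoperative. The only function of Clause 8 is the acknowledgement condition for Clause 2, so it cannot stand once Clause 2 is removed. Although Clause 6 refers to Clause 5, its operative terms do not depend on Clause 5, so it remains in effect. Clause 7 declares Clause 1, Clause 4, and Clause 8 mutually dependent; since one of them has fallen, all of them are of no effect. That brings down Clause 4 as well. Clause 5 in turn depends solely on a provision now struck and likewise falls. The remainder continues in force under Clause 7. Clause 6 and Clause 7 remain in effect.

6, 7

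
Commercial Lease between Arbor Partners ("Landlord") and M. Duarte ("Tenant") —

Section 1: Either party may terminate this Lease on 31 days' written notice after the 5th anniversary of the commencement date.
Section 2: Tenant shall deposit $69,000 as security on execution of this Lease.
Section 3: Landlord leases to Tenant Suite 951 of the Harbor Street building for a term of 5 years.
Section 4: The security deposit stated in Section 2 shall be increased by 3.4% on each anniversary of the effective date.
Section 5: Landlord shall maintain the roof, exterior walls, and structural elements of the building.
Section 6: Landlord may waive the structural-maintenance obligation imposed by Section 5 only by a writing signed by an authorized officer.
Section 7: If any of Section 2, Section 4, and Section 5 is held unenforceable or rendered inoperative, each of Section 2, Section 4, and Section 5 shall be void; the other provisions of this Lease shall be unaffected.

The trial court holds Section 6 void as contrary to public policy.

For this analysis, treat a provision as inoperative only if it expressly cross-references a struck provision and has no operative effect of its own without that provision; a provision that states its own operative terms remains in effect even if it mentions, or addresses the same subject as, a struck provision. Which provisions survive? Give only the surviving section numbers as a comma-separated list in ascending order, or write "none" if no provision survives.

Section 6 is struck. No other provision's operative terms depend on Section 6. Section 7 ties Section 2, Section 4, and Section 5 together, but none of those is affected here; the remaining provisions continue in force under Section 7. The provisions still in force are Section 1, Section 2, Section 3, Section 4, Section 5, and Section 7.

1, 2, 3, 4, 5, 7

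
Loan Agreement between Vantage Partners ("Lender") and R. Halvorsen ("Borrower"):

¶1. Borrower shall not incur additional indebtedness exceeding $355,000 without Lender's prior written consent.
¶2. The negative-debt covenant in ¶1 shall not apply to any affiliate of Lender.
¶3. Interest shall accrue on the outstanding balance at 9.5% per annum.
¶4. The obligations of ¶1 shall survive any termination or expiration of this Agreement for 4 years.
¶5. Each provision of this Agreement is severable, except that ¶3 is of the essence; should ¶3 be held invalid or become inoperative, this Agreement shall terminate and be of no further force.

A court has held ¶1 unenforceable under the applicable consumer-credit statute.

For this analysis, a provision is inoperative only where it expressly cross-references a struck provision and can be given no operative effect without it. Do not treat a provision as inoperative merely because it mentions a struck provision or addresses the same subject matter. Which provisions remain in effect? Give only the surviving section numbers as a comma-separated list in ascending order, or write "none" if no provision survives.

3, 5

¶1 is struck. The whole of ¶2 is the carve-out from the negative-debt covenant, defined by reference to ¶1, so ¶2 cannot stand once ¶1 is removed. ¶4 has no operative effect of its own apart from ¶1 and is therefore inoperative. ¶5 makes ¶3 an essential term, but ¶3 is unaffected, so the severability proviso in ¶5 preserves the remaining provisions. The provisions still in force are ¶3 and ¶5.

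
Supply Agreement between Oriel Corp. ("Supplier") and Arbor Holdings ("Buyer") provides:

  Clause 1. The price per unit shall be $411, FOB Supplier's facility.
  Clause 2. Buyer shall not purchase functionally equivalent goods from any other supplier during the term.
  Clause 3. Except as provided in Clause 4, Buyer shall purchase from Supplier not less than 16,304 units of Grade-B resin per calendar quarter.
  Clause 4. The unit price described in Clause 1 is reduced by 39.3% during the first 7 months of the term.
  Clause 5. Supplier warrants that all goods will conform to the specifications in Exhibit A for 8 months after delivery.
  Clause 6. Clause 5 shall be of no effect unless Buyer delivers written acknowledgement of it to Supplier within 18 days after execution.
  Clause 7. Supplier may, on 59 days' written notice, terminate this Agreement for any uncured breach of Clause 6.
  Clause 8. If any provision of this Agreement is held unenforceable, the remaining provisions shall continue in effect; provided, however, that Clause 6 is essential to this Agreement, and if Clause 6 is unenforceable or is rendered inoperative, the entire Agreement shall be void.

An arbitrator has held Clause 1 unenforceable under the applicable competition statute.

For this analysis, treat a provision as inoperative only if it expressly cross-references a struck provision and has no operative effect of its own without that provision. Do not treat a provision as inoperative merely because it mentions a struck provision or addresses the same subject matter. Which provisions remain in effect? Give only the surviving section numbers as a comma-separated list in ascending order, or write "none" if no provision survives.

Clause 1 is struck. The whole of Clause 4 is the introductory reduction to the unit price, defined by reference to Clause 1, so Clause 4 cannot stand once Clause 1 is removed. Clause 3 mentions Clause 4 but its own obligation stands independently of Clause 4, so Clause 3 is not affected. Clause 8 makes Clause 6 an essential term, but Clause 6 is unaffected, so the severability proviso in Clause 8 preserves the remaining provisions. The provisions still in force are Clause 2, Clause 3, Clause 5, Clause 6, Clause 7, and Clause 8.

2, 3, 5, 6, 7, 8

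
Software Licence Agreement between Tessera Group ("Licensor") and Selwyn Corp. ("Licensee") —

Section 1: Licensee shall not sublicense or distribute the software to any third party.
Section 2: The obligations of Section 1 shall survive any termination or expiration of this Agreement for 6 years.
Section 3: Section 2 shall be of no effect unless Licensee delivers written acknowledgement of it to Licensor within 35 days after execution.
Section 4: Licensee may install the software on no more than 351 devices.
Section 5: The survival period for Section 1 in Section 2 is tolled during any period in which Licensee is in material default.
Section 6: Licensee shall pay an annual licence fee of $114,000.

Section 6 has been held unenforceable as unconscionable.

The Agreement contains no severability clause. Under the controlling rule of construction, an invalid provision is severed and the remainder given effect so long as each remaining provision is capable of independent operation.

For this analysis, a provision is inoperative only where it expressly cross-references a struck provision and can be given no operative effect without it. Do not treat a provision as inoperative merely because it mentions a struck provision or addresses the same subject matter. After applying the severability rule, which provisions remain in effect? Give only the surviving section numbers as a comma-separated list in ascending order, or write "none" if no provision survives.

1, 2, 3, 4, 5

Section 6 is struck. No other provision's operative terms depend on Section 6. Under the stated default rule, only provisions that cannot operate independently fall away; the rest are enforced. That leaves Section 1, Section 2, Section 3, Section 4, and Section 5 in effect.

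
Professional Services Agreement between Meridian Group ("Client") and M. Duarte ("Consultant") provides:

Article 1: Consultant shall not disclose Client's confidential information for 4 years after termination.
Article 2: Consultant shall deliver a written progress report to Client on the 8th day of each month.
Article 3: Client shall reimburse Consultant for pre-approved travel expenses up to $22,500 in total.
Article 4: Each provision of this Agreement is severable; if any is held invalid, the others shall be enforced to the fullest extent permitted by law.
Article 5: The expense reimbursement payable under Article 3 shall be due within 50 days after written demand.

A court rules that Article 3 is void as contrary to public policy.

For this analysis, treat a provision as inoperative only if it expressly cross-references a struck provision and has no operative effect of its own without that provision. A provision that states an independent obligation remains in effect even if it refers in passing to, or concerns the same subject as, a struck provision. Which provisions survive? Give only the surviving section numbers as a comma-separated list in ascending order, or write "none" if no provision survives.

Article 3 is struck. Article 5 operates only by reference to Article 3, so it falls with Article 3. Under the severability clause in Article 4, the remaining provisions continue in force. Article 1, Article 2, and Article 4 remain in effect.

1, 2, 4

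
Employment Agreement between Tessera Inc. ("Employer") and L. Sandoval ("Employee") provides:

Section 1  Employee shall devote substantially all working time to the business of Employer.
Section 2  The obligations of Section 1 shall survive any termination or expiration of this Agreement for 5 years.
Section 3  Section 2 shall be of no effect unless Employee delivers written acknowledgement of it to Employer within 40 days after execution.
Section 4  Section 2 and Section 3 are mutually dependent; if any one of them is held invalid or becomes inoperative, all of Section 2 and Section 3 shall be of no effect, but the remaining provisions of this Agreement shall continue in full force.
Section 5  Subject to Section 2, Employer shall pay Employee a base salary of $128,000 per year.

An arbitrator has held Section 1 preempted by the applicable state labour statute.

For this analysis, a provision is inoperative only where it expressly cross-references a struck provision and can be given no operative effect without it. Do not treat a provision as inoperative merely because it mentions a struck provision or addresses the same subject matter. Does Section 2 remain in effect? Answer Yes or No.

Section 1 is struck. The only function of Section 2 is the survival period for Section 1, so it cannot stand once Section 1 is removed. Section 3 operates only by reference to Section 2, so it falls with Section 2. Section 5 mentions Section 2 but its own obligation stands independently of Section 2, so Section 5 is not affected. Section 4 declares Section 2 and Section 3 mutually dependent; since one of them has fallen, all of them are of no effect. The remainder continues in force under Section 4. That leaves Section 4 and Section 5 in effect. Section 2 is among the inoperative provisions, so the answer is no.

No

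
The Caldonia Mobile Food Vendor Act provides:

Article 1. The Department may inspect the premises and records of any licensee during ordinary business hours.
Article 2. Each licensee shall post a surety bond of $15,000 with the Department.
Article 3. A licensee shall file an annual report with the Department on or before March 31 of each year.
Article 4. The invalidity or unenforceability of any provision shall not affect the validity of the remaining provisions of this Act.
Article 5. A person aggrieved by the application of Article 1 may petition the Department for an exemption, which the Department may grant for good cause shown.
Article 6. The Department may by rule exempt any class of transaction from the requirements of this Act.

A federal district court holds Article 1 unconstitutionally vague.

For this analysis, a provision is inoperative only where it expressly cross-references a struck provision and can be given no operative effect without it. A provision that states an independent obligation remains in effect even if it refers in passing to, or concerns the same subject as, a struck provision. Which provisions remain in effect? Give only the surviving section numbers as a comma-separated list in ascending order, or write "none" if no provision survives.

Article 1 is struck. Article 5 operates only by reference to Article 1, so it falls with Article 1. Under the severability clause in Article 4, the remaining provisions continue in force. The provisions still in force are Article 2, Article 3, Article 4, and Article 6.

2, 3, 4, 6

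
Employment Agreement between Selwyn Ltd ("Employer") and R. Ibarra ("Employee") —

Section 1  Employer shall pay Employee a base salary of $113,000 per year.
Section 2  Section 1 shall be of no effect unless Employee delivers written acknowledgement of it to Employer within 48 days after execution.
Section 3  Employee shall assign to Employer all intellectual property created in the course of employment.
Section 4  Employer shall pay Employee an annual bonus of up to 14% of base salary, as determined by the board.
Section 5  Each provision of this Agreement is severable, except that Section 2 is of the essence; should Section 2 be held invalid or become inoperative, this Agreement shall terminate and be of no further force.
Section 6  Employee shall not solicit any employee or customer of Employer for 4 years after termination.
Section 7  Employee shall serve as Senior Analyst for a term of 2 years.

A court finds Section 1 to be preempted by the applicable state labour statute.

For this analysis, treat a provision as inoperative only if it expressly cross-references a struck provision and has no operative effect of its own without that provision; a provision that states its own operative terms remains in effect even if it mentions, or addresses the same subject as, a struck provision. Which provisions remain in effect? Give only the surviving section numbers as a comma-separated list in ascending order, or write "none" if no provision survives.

none

Section 1 is struck. The only function of Section 2 is the acknowledgement condition for Section 1, so it cannot stand once Section 1 is removed. Section 5 makes Section 2 an essential term, and Section 2 has been rendered inoperative by the cascade; under Section 5, the entire Agreement is therefore void. No provision of the Agreement survives.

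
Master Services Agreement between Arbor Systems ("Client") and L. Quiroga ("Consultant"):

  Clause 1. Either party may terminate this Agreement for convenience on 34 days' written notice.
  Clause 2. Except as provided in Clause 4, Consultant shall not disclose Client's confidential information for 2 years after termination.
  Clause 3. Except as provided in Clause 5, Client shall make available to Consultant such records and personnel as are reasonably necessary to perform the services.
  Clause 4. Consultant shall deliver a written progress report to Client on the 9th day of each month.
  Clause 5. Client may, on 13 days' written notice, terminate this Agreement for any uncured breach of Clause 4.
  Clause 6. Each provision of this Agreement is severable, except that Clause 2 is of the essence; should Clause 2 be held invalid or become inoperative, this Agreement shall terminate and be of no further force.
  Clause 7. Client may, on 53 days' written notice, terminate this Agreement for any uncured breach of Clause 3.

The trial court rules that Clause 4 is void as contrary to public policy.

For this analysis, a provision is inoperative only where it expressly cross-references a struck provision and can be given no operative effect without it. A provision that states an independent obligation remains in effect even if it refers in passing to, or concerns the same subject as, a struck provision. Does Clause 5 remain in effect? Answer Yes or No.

No

Clause 4 is struck. Clause 5 merely fixes the termination right for breach of Clause 4; with Clause 4 gone it has nothing to operate on and falls away. Although Clause 3 refers to Clause 5, its operative terms do not depend on Clause 5, so it remains in effect. Although Clause 2 refers to Clause 4, its operative terms do not depend on Clause 4, so it remains in effect. Clause 6 makes Clause 2 an essential term, but Clause 2 is unaffected, so the severability proviso in Clause 6 preserves the remaining provisions. The provisions still in force are Clause 1, Clause 2, Clause 3, Clause 6, and Clause 7. Clause 5 is among the inoperative provisions, so the answer is no.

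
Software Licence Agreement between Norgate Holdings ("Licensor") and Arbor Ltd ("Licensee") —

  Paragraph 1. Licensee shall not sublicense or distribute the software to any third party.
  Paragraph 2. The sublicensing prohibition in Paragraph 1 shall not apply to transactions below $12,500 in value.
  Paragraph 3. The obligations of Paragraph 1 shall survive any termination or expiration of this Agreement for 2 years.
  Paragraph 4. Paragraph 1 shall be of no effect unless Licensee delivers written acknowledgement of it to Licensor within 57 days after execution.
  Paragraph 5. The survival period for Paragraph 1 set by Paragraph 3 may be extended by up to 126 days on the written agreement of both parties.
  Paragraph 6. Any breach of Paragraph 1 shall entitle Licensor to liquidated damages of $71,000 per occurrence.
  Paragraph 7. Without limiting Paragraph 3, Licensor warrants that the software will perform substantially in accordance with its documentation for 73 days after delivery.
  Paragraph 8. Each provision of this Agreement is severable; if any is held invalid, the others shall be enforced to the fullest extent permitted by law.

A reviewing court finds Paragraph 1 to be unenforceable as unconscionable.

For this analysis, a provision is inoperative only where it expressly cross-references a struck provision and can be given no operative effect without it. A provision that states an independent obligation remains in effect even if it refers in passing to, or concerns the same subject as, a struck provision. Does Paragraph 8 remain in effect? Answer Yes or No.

Yes

Paragraph 1 is struck. Paragraph 2 does nothing except set the carve-out from the sublicensing prohibition by reference to Paragraph 1; with Paragraph 1 gone it has no independent effect and is inoperative. Paragraph 3 merely fixes the survival period for Paragraph 1; with Paragraph 1 gone it has nothing to operate on and falls away. The only function of Paragraph 4 is the acknowledgement condition for Paragraph 1, so it cannot stand once Paragraph 1 is removed. Paragraph 6 has no operative effect of its own apart from Paragraph 1 and is therefore inoperative. Paragraph 5 operates only by reference to Paragraph 3, so it falls with Paragraph 3. Although Paragraph 7 refers to Paragraph 3, its operative terms do not depend on Paragraph 3, so it remains in effect. Under the severability clause in Paragraph 8, the remaining provisions continue in force. Paragraph 7 and Paragraph 8 remain in effect. Paragraph 8 is among the surviving provisions, so the answer is yes.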